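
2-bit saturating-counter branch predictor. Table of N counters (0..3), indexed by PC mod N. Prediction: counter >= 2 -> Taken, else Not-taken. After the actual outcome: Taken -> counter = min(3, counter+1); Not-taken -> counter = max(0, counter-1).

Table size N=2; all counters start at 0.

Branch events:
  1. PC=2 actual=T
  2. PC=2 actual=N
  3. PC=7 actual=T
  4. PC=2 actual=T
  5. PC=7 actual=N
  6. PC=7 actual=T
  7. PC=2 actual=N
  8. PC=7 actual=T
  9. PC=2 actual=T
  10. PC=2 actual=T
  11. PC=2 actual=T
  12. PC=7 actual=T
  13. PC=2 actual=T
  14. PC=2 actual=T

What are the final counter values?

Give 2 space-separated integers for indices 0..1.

Ev 1: PC=2 idx=0 pred=N actual=T -> ctr[0]=1
Ev 2: PC=2 idx=0 pred=N actual=N -> ctr[0]=0
Ev 3: PC=7 idx=1 pred=N actual=T -> ctr[1]=1
Ev 4: PC=2 idx=0 pred=N actual=T -> ctr[0]=1
Ev 5: PC=7 idx=1 pred=N actual=N -> ctr[1]=0
Ev 6: PC=7 idx=1 pred=N actual=T -> ctr[1]=1
Ev 7: PC=2 idx=0 pred=N actual=N -> ctr[0]=0
Ev 8: PC=7 idx=1 pred=N actual=T -> ctr[1]=2
Ev 9: PC=2 idx=0 pred=N actual=T -> ctr[0]=1
Ev 10: PC=2 idx=0 pred=N actual=T -> ctr[0]=2
Ev 11: PC=2 idx=0 pred=T actual=T -> ctr[0]=3
Ev 12: PC=7 idx=1 pred=T actual=T -> ctr[1]=3
Ev 13: PC=2 idx=0 pred=T actual=T -> ctr[0]=3
Ev 14: PC=2 idx=0 pred=T actual=T -> ctr[0]=3

Answer: 3 3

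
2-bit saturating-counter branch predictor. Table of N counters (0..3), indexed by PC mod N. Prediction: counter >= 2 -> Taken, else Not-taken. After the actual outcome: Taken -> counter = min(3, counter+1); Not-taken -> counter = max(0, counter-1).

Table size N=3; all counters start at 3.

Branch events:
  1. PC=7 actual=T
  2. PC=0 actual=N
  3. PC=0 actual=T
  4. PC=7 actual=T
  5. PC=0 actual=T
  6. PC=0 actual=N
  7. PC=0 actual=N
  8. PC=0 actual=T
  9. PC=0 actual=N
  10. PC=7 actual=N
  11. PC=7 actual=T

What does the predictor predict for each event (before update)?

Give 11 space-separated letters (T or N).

Ev 1: PC=7 idx=1 pred=T actual=T -> ctr[1]=3
Ev 2: PC=0 idx=0 pred=T actual=N -> ctr[0]=2
Ev 3: PC=0 idx=0 pred=T actual=T -> ctr[0]=3
Ev 4: PC=7 idx=1 pred=T actual=T -> ctr[1]=3
Ev 5: PC=0 idx=0 pred=T actual=T -> ctr[0]=3
Ev 6: PC=0 idx=0 pred=T actual=N -> ctr[0]=2
Ev 7: PC=0 idx=0 pred=T actual=N -> ctr[0]=1
Ev 8: PC=0 idx=0 pred=N actual=T -> ctr[0]=2
Ev 9: PC=0 idx=0 pred=T actual=N -> ctr[0]=1
Ev 10: PC=7 idx=1 pred=T actual=N -> ctr[1]=2
Ev 11: PC=7 idx=1 pred=T actual=T -> ctr[1]=3

Answer: T T T T T T T N T T T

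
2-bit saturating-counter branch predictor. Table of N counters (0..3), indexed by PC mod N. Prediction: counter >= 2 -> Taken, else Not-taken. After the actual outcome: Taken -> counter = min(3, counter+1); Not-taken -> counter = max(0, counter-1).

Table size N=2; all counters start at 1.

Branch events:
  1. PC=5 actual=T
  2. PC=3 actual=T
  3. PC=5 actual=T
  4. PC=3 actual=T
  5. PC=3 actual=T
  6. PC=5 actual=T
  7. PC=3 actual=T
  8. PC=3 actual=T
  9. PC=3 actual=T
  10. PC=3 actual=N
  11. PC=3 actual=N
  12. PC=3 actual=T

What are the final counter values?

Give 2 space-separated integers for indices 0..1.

Ev 1: PC=5 idx=1 pred=N actual=T -> ctr[1]=2
Ev 2: PC=3 idx=1 pred=T actual=T -> ctr[1]=3
Ev 3: PC=5 idx=1 pred=T actual=T -> ctr[1]=3
Ev 4: PC=3 idx=1 pred=T actual=T -> ctr[1]=3
Ev 5: PC=3 idx=1 pred=T actual=T -> ctr[1]=3
Ev 6: PC=5 idx=1 pred=T actual=T -> ctr[1]=3
Ev 7: PC=3 idx=1 pred=T actual=T -> ctr[1]=3
Ev 8: PC=3 idx=1 pred=T actual=T -> ctr[1]=3
Ev 9: PC=3 idx=1 pred=T actual=T -> ctr[1]=3
Ev 10: PC=3 idx=1 pred=T actual=N -> ctr[1]=2
Ev 11: PC=3 idx=1 pred=T actual=N -> ctr[1]=1
Ev 12: PC=3 idx=1 pred=N actual=T -> ctr[1]=2

Answer: 1 2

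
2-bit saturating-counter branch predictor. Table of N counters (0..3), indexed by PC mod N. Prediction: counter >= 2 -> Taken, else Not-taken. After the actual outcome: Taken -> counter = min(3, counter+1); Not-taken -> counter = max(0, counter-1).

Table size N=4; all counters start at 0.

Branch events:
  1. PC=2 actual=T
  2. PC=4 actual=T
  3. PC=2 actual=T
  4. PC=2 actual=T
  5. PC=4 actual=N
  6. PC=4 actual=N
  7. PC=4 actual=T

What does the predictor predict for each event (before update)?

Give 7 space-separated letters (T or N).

Ev 1: PC=2 idx=2 pred=N actual=T -> ctr[2]=1
Ev 2: PC=4 idx=0 pred=N actual=T -> ctr[0]=1
Ev 3: PC=2 idx=2 pred=N actual=T -> ctr[2]=2
Ev 4: PC=2 idx=2 pred=T actual=T -> ctr[2]=3
Ev 5: PC=4 idx=0 pred=N actual=N -> ctr[0]=0
Ev 6: PC=4 idx=0 pred=N actual=N -> ctr[0]=0
Ev 7: PC=4 idx=0 pred=N actual=T -> ctr[0]=1

Answer: N N N T N N N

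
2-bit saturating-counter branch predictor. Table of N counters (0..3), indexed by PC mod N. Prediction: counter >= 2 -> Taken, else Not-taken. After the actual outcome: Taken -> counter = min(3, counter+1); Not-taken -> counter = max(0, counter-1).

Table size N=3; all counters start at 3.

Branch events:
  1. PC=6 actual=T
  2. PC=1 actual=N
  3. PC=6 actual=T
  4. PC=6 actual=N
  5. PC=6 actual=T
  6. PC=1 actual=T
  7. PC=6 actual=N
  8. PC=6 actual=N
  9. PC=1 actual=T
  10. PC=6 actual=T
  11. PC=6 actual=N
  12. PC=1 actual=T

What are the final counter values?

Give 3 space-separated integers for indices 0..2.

Ev 1: PC=6 idx=0 pred=T actual=T -> ctr[0]=3
Ev 2: PC=1 idx=1 pred=T actual=N -> ctr[1]=2
Ev 3: PC=6 idx=0 pred=T actual=T -> ctr[0]=3
Ev 4: PC=6 idx=0 pred=T actual=N -> ctr[0]=2
Ev 5: PC=6 idx=0 pred=T actual=T -> ctr[0]=3
Ev 6: PC=1 idx=1 pred=T actual=T -> ctr[1]=3
Ev 7: PC=6 idx=0 pred=T actual=N -> ctr[0]=2
Ev 8: PC=6 idx=0 pred=T actual=N -> ctr[0]=1
Ev 9: PC=1 idx=1 pred=T actual=T -> ctr[1]=3
Ev 10: PC=6 idx=0 pred=N actual=T -> ctr[0]=2
Ev 11: PC=6 idx=0 pred=T actual=N -> ctr[0]=1
Ev 12: PC=1 idx=1 pred=T actual=T -> ctr[1]=3

Answer: 1 3 3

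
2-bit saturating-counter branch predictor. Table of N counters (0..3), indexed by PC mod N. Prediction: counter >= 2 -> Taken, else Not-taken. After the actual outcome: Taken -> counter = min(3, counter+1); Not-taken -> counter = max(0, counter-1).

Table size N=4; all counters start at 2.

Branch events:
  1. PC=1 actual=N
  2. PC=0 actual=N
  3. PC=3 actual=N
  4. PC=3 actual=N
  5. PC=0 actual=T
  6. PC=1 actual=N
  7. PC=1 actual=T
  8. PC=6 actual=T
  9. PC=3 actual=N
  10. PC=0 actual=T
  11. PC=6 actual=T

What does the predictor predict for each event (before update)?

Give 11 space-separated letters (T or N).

Ev 1: PC=1 idx=1 pred=T actual=N -> ctr[1]=1
Ev 2: PC=0 idx=0 pred=T actual=N -> ctr[0]=1
Ev 3: PC=3 idx=3 pred=T actual=N -> ctr[3]=1
Ev 4: PC=3 idx=3 pred=N actual=N -> ctr[3]=0
Ev 5: PC=0 idx=0 pred=N actual=T -> ctr[0]=2
Ev 6: PC=1 idx=1 pred=N actual=N -> ctr[1]=0
Ev 7: PC=1 idx=1 pred=N actual=T -> ctr[1]=1
Ev 8: PC=6 idx=2 pred=T actual=T -> ctr[2]=3
Ev 9: PC=3 idx=3 pred=N actual=N -> ctr[3]=0
Ev 10: PC=0 idx=0 pred=T actual=T -> ctr[0]=3
Ev 11: PC=6 idx=2 pred=T actual=T -> ctr[2]=3

Answer: T T T N N N N T N T T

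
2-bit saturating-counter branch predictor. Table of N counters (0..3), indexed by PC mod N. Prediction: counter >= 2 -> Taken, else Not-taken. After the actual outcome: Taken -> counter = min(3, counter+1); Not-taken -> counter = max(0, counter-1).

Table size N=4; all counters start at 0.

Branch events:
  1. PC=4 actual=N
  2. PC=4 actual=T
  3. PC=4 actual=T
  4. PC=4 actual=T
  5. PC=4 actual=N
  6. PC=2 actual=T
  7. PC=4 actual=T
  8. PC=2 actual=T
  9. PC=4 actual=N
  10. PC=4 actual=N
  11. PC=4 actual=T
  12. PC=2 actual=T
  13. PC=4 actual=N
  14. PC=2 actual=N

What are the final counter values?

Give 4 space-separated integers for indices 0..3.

Ev 1: PC=4 idx=0 pred=N actual=N -> ctr[0]=0
Ev 2: PC=4 idx=0 pred=N actual=T -> ctr[0]=1
Ev 3: PC=4 idx=0 pred=N actual=T -> ctr[0]=2
Ev 4: PC=4 idx=0 pred=T actual=T -> ctr[0]=3
Ev 5: PC=4 idx=0 pred=T actual=N -> ctr[0]=2
Ev 6: PC=2 idx=2 pred=N actual=T -> ctr[2]=1
Ev 7: PC=4 idx=0 pred=T actual=T -> ctr[0]=3
Ev 8: PC=2 idx=2 pred=N actual=T -> ctr[2]=2
Ev 9: PC=4 idx=0 pred=T actual=N -> ctr[0]=2
Ev 10: PC=4 idx=0 pred=T actual=N -> ctr[0]=1
Ev 11: PC=4 idx=0 pred=N actual=T -> ctr[0]=2
Ev 12: PC=2 idx=2 pred=T actual=T -> ctr[2]=3
Ev 13: PC=4 idx=0 pred=T actual=N -> ctr[0]=1
Ev 14: PC=2 idx=2 pred=T actual=N -> ctr[2]=2

Answer: 1 0 2 0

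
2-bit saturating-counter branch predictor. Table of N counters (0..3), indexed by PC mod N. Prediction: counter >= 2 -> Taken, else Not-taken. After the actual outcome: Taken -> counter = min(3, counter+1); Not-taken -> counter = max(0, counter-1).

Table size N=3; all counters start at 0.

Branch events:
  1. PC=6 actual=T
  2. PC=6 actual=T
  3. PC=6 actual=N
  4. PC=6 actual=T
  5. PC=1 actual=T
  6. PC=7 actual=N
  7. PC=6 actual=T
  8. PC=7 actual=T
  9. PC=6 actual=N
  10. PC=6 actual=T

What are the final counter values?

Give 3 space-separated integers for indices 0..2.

Answer: 3 1 0

Derivation:
Ev 1: PC=6 idx=0 pred=N actual=T -> ctr[0]=1
Ev 2: PC=6 idx=0 pred=N actual=T -> ctr[0]=2
Ev 3: PC=6 idx=0 pred=T actual=N -> ctr[0]=1
Ev 4: PC=6 idx=0 pred=N actual=T -> ctr[0]=2
Ev 5: PC=1 idx=1 pred=N actual=T -> ctr[1]=1
Ev 6: PC=7 idx=1 pred=N actual=N -> ctr[1]=0
Ev 7: PC=6 idx=0 pred=T actual=T -> ctr[0]=3
Ev 8: PC=7 idx=1 pred=N actual=T -> ctr[1]=1
Ev 9: PC=6 idx=0 pred=T actual=N -> ctr[0]=2
Ev 10: PC=6 idx=0 pred=T actual=T -> ctr[0]=3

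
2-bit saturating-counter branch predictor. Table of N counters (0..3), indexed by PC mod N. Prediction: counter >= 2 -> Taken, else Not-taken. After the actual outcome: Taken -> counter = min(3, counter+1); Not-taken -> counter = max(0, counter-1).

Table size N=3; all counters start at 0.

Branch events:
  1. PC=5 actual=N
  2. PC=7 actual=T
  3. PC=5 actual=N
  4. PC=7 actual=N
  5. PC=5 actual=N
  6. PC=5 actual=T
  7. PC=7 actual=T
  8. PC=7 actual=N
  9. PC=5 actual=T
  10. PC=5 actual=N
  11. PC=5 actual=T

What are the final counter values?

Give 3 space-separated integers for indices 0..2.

Answer: 0 0 2

Derivation:
Ev 1: PC=5 idx=2 pred=N actual=N -> ctr[2]=0
Ev 2: PC=7 idx=1 pred=N actual=T -> ctr[1]=1
Ev 3: PC=5 idx=2 pred=N actual=N -> ctr[2]=0
Ev 4: PC=7 idx=1 pred=N actual=N -> ctr[1]=0
Ev 5: PC=5 idx=2 pred=N actual=N -> ctr[2]=0
Ev 6: PC=5 idx=2 pred=N actual=T -> ctr[2]=1
Ev 7: PC=7 idx=1 pred=N actual=T -> ctr[1]=1
Ev 8: PC=7 idx=1 pred=N actual=N -> ctr[1]=0
Ev 9: PC=5 idx=2 pred=N actual=T -> ctr[2]=2
Ev 10: PC=5 idx=2 pred=T actual=N -> ctr[2]=1
Ev 11: PC=5 idx=2 pred=N actual=T -> ctr[2]=2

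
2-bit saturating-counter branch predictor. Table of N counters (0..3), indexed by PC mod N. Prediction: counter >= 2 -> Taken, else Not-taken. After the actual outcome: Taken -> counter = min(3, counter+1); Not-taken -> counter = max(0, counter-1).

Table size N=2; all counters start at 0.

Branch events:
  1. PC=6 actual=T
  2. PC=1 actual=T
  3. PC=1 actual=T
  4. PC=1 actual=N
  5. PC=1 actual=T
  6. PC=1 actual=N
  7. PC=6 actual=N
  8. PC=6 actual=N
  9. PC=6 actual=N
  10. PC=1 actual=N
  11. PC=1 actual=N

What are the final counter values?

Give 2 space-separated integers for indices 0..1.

Ev 1: PC=6 idx=0 pred=N actual=T -> ctr[0]=1
Ev 2: PC=1 idx=1 pred=N actual=T -> ctr[1]=1
Ev 3: PC=1 idx=1 pred=N actual=T -> ctr[1]=2
Ev 4: PC=1 idx=1 pred=T actual=N -> ctr[1]=1
Ev 5: PC=1 idx=1 pred=N actual=T -> ctr[1]=2
Ev 6: PC=1 idx=1 pred=T actual=N -> ctr[1]=1
Ev 7: PC=6 idx=0 pred=N actual=N -> ctr[0]=0
Ev 8: PC=6 idx=0 pred=N actual=N -> ctr[0]=0
Ev 9: PC=6 idx=0 pred=N actual=N -> ctr[0]=0
Ev 10: PC=1 idx=1 pred=N actual=N -> ctr[1]=0
Ev 11: PC=1 idx=1 pred=N actual=N -> ctr[1]=0

Answer: 0 0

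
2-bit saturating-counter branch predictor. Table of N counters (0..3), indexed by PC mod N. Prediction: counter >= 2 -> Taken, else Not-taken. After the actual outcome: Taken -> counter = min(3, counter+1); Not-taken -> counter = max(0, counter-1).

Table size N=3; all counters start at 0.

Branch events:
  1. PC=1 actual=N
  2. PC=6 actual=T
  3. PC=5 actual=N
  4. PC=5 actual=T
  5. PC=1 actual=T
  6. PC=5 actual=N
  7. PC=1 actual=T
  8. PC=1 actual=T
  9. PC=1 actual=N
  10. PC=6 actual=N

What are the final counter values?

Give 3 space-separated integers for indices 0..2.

Answer: 0 2 0

Derivation:
Ev 1: PC=1 idx=1 pred=N actual=N -> ctr[1]=0
Ev 2: PC=6 idx=0 pred=N actual=T -> ctr[0]=1
Ev 3: PC=5 idx=2 pred=N actual=N -> ctr[2]=0
Ev 4: PC=5 idx=2 pred=N actual=T -> ctr[2]=1
Ev 5: PC=1 idx=1 pred=N actual=T -> ctr[1]=1
Ev 6: PC=5 idx=2 pred=N actual=N -> ctr[2]=0
Ev 7: PC=1 idx=1 pred=N actual=T -> ctr[1]=2
Ev 8: PC=1 idx=1 pred=T actual=T -> ctr[1]=3
Ev 9: PC=1 idx=1 pred=T actual=N -> ctr[1]=2
Ev 10: PC=6 idx=0 pred=N actual=N -> ctr[0]=0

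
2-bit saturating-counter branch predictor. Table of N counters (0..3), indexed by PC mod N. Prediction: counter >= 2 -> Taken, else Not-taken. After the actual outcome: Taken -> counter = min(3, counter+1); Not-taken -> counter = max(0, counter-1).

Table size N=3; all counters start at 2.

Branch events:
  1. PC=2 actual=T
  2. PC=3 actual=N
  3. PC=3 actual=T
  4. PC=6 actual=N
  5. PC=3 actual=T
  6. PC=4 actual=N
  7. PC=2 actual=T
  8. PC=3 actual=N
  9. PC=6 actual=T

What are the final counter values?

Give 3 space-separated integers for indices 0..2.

Ev 1: PC=2 idx=2 pred=T actual=T -> ctr[2]=3
Ev 2: PC=3 idx=0 pred=T actual=N -> ctr[0]=1
Ev 3: PC=3 idx=0 pred=N actual=T -> ctr[0]=2
Ev 4: PC=6 idx=0 pred=T actual=N -> ctr[0]=1
Ev 5: PC=3 idx=0 pred=N actual=T -> ctr[0]=2
Ev 6: PC=4 idx=1 pred=T actual=N -> ctr[1]=1
Ev 7: PC=2 idx=2 pred=T actual=T -> ctr[2]=3
Ev 8: PC=3 idx=0 pred=T actual=N -> ctr[0]=1
Ev 9: PC=6 idx=0 pred=N actual=T -> ctr[0]=2

Answer: 2 1 3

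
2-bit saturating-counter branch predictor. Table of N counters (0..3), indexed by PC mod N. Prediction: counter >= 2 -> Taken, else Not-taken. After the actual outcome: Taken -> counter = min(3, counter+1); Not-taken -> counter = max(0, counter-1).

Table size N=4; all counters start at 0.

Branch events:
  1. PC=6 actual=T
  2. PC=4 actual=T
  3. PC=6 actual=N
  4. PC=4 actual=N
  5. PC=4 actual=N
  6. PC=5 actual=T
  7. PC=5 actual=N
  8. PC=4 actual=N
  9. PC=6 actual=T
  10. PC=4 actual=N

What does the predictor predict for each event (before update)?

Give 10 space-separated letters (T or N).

Ev 1: PC=6 idx=2 pred=N actual=T -> ctr[2]=1
Ev 2: PC=4 idx=0 pred=N actual=T -> ctr[0]=1
Ev 3: PC=6 idx=2 pred=N actual=N -> ctr[2]=0
Ev 4: PC=4 idx=0 pred=N actual=N -> ctr[0]=0
Ev 5: PC=4 idx=0 pred=N actual=N -> ctr[0]=0
Ev 6: PC=5 idx=1 pred=N actual=T -> ctr[1]=1
Ev 7: PC=5 idx=1 pred=N actual=N -> ctr[1]=0
Ev 8: PC=4 idx=0 pred=N actual=N -> ctr[0]=0
Ev 9: PC=6 idx=2 pred=N actual=T -> ctr[2]=1
Ev 10: PC=4 idx=0 pred=N actual=N -> ctr[0]=0

Answer: N N N N N N N N N N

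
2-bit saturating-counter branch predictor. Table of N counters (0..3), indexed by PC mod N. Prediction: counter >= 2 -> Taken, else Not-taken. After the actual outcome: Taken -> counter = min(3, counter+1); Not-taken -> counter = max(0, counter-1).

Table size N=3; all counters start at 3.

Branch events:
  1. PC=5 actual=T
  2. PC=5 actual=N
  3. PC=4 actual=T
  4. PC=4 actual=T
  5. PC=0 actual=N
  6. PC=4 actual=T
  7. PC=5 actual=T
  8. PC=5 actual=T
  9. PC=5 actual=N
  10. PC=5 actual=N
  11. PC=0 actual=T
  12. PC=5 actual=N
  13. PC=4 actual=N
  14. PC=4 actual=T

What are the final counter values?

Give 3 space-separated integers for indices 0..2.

Ev 1: PC=5 idx=2 pred=T actual=T -> ctr[2]=3
Ev 2: PC=5 idx=2 pred=T actual=N -> ctr[2]=2
Ev 3: PC=4 idx=1 pred=T actual=T -> ctr[1]=3
Ev 4: PC=4 idx=1 pred=T actual=T -> ctr[1]=3
Ev 5: PC=0 idx=0 pred=T actual=N -> ctr[0]=2
Ev 6: PC=4 idx=1 pred=T actual=T -> ctr[1]=3
Ev 7: PC=5 idx=2 pred=T actual=T -> ctr[2]=3
Ev 8: PC=5 idx=2 pred=T actual=T -> ctr[2]=3
Ev 9: PC=5 idx=2 pred=T actual=N -> ctr[2]=2
Ev 10: PC=5 idx=2 pred=T actual=N -> ctr[2]=1
Ev 11: PC=0 idx=0 pred=T actual=T -> ctr[0]=3
Ev 12: PC=5 idx=2 pred=N actual=N -> ctr[2]=0
Ev 13: PC=4 idx=1 pred=T actual=N -> ctr[1]=2
Ev 14: PC=4 idx=1 pred=T actual=T -> ctr[1]=3

Answer: 3 3 0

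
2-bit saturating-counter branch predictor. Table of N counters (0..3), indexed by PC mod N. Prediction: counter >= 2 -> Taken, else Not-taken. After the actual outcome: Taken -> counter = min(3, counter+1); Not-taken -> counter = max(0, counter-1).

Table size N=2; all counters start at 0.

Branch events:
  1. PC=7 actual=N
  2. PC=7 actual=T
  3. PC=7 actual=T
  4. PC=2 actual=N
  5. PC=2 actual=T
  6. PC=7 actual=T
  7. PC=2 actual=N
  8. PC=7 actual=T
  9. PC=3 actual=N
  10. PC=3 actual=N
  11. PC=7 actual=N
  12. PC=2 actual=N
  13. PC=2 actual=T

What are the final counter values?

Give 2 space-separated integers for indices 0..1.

Answer: 1 0

Derivation:
Ev 1: PC=7 idx=1 pred=N actual=N -> ctr[1]=0
Ev 2: PC=7 idx=1 pred=N actual=T -> ctr[1]=1
Ev 3: PC=7 idx=1 pred=N actual=T -> ctr[1]=2
Ev 4: PC=2 idx=0 pred=N actual=N -> ctr[0]=0
Ev 5: PC=2 idx=0 pred=N actual=T -> ctr[0]=1
Ev 6: PC=7 idx=1 pred=T actual=T -> ctr[1]=3
Ev 7: PC=2 idx=0 pred=N actual=N -> ctr[0]=0
Ev 8: PC=7 idx=1 pred=T actual=T -> ctr[1]=3
Ev 9: PC=3 idx=1 pred=T actual=N -> ctr[1]=2
Ev 10: PC=3 idx=1 pred=T actual=N -> ctr[1]=1
Ev 11: PC=7 idx=1 pred=N actual=N -> ctr[1]=0
Ev 12: PC=2 idx=0 pred=N actual=N -> ctr[0]=0
Ev 13: PC=2 idx=0 pred=N actual=T -> ctr[0]=1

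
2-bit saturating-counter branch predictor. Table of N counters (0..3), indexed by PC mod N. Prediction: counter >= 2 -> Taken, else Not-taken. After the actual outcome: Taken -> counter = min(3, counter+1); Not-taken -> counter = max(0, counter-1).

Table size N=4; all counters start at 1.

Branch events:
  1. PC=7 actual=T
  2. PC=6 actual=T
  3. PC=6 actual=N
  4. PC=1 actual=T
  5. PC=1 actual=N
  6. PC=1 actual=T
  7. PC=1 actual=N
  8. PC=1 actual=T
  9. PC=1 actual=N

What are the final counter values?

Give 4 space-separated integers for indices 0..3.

Answer: 1 1 1 2

Derivation:
Ev 1: PC=7 idx=3 pred=N actual=T -> ctr[3]=2
Ev 2: PC=6 idx=2 pred=N actual=T -> ctr[2]=2
Ev 3: PC=6 idx=2 pred=T actual=N -> ctr[2]=1
Ev 4: PC=1 idx=1 pred=N actual=T -> ctr[1]=2
Ev 5: PC=1 idx=1 pred=T actual=N -> ctr[1]=1
Ev 6: PC=1 idx=1 pred=N actual=T -> ctr[1]=2
Ev 7: PC=1 idx=1 pred=T actual=N -> ctr[1]=1
Ev 8: PC=1 idx=1 pred=N actual=T -> ctr[1]=2
Ev 9: PC=1 idx=1 pred=T actual=N -> ctr[1]=1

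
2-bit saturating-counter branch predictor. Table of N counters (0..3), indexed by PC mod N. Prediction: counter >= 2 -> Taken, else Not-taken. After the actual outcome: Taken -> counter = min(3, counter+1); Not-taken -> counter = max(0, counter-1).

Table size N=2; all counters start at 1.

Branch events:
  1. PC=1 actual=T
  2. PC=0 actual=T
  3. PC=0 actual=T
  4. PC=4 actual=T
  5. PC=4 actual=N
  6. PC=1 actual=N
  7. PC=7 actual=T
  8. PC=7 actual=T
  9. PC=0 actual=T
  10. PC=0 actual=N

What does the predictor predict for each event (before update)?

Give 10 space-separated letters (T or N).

Answer: N N T T T T N T T T

Derivation:
Ev 1: PC=1 idx=1 pred=N actual=T -> ctr[1]=2
Ev 2: PC=0 idx=0 pred=N actual=T -> ctr[0]=2
Ev 3: PC=0 idx=0 pred=T actual=T -> ctr[0]=3
Ev 4: PC=4 idx=0 pred=T actual=T -> ctr[0]=3
Ev 5: PC=4 idx=0 pred=T actual=N -> ctr[0]=2
Ev 6: PC=1 idx=1 pred=T actual=N -> ctr[1]=1
Ev 7: PC=7 idx=1 pred=N actual=T -> ctr[1]=2
Ev 8: PC=7 idx=1 pred=T actual=T -> ctr[1]=3
Ev 9: PC=0 idx=0 pred=T actual=T -> ctr[0]=3
Ev 10: PC=0 idx=0 pred=T actual=N -> ctr[0]=2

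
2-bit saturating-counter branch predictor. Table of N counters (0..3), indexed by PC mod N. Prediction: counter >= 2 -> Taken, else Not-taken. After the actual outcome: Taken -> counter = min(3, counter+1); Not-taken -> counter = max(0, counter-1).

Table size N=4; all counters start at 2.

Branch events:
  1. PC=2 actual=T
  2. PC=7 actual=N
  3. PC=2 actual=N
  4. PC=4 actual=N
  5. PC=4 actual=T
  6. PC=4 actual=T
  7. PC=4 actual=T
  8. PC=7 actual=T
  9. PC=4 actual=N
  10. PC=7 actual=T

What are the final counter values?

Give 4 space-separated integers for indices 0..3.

Answer: 2 2 2 3

Derivation:
Ev 1: PC=2 idx=2 pred=T actual=T -> ctr[2]=3
Ev 2: PC=7 idx=3 pred=T actual=N -> ctr[3]=1
Ev 3: PC=2 idx=2 pred=T actual=N -> ctr[2]=2
Ev 4: PC=4 idx=0 pred=T actual=N -> ctr[0]=1
Ev 5: PC=4 idx=0 pred=N actual=T -> ctr[0]=2
Ev 6: PC=4 idx=0 pred=T actual=T -> ctr[0]=3
Ev 7: PC=4 idx=0 pred=T actual=T -> ctr[0]=3
Ev 8: PC=7 idx=3 pred=N actual=T -> ctr[3]=2
Ev 9: PC=4 idx=0 pred=T actual=N -> ctr[0]=2
Ev 10: PC=7 idx=3 pred=T actual=T -> ctr[3]=3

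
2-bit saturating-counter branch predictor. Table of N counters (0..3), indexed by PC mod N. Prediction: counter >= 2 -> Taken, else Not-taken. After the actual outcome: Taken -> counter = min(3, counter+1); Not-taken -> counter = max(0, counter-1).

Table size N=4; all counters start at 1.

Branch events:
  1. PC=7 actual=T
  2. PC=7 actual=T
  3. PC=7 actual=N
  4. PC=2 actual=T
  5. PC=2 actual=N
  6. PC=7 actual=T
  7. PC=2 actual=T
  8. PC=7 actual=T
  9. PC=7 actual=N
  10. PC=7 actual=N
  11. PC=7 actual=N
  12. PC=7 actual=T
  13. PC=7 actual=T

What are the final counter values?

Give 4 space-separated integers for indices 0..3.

Ev 1: PC=7 idx=3 pred=N actual=T -> ctr[3]=2
Ev 2: PC=7 idx=3 pred=T actual=T -> ctr[3]=3
Ev 3: PC=7 idx=3 pred=T actual=N -> ctr[3]=2
Ev 4: PC=2 idx=2 pred=N actual=T -> ctr[2]=2
Ev 5: PC=2 idx=2 pred=T actual=N -> ctr[2]=1
Ev 6: PC=7 idx=3 pred=T actual=T -> ctr[3]=3
Ev 7: PC=2 idx=2 pred=N actual=T -> ctr[2]=2
Ev 8: PC=7 idx=3 pred=T actual=T -> ctr[3]=3
Ev 9: PC=7 idx=3 pred=T actual=N -> ctr[3]=2
Ev 10: PC=7 idx=3 pred=T actual=N -> ctr[3]=1
Ev 11: PC=7 idx=3 pred=N actual=N -> ctr[3]=0
Ev 12: PC=7 idx=3 pred=N actual=T -> ctr[3]=1
Ev 13: PC=7 idx=3 pred=N actual=T -> ctr[3]=2

Answer: 1 1 2 2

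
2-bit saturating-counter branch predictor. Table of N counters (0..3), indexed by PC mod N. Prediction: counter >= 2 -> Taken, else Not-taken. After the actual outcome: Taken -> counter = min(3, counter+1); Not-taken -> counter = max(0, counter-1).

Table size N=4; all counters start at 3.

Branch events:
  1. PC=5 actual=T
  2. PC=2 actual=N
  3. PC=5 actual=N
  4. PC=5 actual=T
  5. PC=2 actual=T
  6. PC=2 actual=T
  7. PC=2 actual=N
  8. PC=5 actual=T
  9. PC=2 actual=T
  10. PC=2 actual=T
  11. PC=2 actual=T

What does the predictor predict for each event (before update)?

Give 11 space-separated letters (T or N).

Answer: T T T T T T T T T T T

Derivation:
Ev 1: PC=5 idx=1 pred=T actual=T -> ctr[1]=3
Ev 2: PC=2 idx=2 pred=T actual=N -> ctr[2]=2
Ev 3: PC=5 idx=1 pred=T actual=N -> ctr[1]=2
Ev 4: PC=5 idx=1 pred=T actual=T -> ctr[1]=3
Ev 5: PC=2 idx=2 pred=T actual=T -> ctr[2]=3
Ev 6: PC=2 idx=2 pred=T actual=T -> ctr[2]=3
Ev 7: PC=2 idx=2 pred=T actual=N -> ctr[2]=2
Ev 8: PC=5 idx=1 pred=T actual=T -> ctr[1]=3
Ev 9: PC=2 idx=2 pred=T actual=T -> ctr[2]=3
Ev 10: PC=2 idx=2 pred=T actual=T -> ctr[2]=3
Ev 11: PC=2 idx=2 pred=T actual=T -> ctr[2]=3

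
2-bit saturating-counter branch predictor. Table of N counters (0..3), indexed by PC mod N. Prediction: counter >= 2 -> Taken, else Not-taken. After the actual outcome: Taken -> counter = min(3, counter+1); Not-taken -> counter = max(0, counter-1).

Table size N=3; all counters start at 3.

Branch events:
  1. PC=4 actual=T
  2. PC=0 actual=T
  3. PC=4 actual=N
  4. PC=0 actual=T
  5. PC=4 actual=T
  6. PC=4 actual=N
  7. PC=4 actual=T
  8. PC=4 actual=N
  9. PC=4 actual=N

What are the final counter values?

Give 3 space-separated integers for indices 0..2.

Ev 1: PC=4 idx=1 pred=T actual=T -> ctr[1]=3
Ev 2: PC=0 idx=0 pred=T actual=T -> ctr[0]=3
Ev 3: PC=4 idx=1 pred=T actual=N -> ctr[1]=2
Ev 4: PC=0 idx=0 pred=T actual=T -> ctr[0]=3
Ev 5: PC=4 idx=1 pred=T actual=T -> ctr[1]=3
Ev 6: PC=4 idx=1 pred=T actual=N -> ctr[1]=2
Ev 7: PC=4 idx=1 pred=T actual=T -> ctr[1]=3
Ev 8: PC=4 idx=1 pred=T actual=N -> ctr[1]=2
Ev 9: PC=4 idx=1 pred=T actual=N -> ctr[1]=1

Answer: 3 1 3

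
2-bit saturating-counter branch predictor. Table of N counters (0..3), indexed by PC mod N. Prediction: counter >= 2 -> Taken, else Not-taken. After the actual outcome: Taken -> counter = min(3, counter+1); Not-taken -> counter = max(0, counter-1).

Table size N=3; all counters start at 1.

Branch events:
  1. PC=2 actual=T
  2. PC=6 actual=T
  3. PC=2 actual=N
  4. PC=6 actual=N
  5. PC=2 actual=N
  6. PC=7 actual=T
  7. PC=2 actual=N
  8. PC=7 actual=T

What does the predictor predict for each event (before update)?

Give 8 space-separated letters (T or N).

Ev 1: PC=2 idx=2 pred=N actual=T -> ctr[2]=2
Ev 2: PC=6 idx=0 pred=N actual=T -> ctr[0]=2
Ev 3: PC=2 idx=2 pred=T actual=N -> ctr[2]=1
Ev 4: PC=6 idx=0 pred=T actual=N -> ctr[0]=1
Ev 5: PC=2 idx=2 pred=N actual=N -> ctr[2]=0
Ev 6: PC=7 idx=1 pred=N actual=T -> ctr[1]=2
Ev 7: PC=2 idx=2 pred=N actual=N -> ctr[2]=0
Ev 8: PC=7 idx=1 pred=T actual=T -> ctr[1]=3

Answer: N N T T N N N T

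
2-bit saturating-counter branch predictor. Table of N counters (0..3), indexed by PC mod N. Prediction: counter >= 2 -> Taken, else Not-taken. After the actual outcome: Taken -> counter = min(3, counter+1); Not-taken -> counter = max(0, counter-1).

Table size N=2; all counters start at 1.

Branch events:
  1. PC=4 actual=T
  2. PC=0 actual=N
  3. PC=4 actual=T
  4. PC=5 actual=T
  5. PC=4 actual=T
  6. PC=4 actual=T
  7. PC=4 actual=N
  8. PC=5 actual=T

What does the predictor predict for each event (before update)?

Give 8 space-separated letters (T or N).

Ev 1: PC=4 idx=0 pred=N actual=T -> ctr[0]=2
Ev 2: PC=0 idx=0 pred=T actual=N -> ctr[0]=1
Ev 3: PC=4 idx=0 pred=N actual=T -> ctr[0]=2
Ev 4: PC=5 idx=1 pred=N actual=T -> ctr[1]=2
Ev 5: PC=4 idx=0 pred=T actual=T -> ctr[0]=3
Ev 6: PC=4 idx=0 pred=T actual=T -> ctr[0]=3
Ev 7: PC=4 idx=0 pred=T actual=N -> ctr[0]=2
Ev 8: PC=5 idx=1 pred=T actual=T -> ctr[1]=3

Answer: N T N N T T T T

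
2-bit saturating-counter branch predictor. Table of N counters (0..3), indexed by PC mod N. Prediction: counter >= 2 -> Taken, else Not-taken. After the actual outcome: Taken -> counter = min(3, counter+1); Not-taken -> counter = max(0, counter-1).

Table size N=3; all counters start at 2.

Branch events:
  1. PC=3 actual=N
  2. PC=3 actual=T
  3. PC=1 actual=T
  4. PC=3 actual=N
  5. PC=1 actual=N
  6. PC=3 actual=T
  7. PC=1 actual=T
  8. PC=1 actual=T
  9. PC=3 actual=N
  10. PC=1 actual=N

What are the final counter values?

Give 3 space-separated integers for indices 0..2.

Ev 1: PC=3 idx=0 pred=T actual=N -> ctr[0]=1
Ev 2: PC=3 idx=0 pred=N actual=T -> ctr[0]=2
Ev 3: PC=1 idx=1 pred=T actual=T -> ctr[1]=3
Ev 4: PC=3 idx=0 pred=T actual=N -> ctr[0]=1
Ev 5: PC=1 idx=1 pred=T actual=N -> ctr[1]=2
Ev 6: PC=3 idx=0 pred=N actual=T -> ctr[0]=2
Ev 7: PC=1 idx=1 pred=T actual=T -> ctr[1]=3
Ev 8: PC=1 idx=1 pred=T actual=T -> ctr[1]=3
Ev 9: PC=3 idx=0 pred=T actual=N -> ctr[0]=1
Ev 10: PC=1 idx=1 pred=T actual=N -> ctr[1]=2

Answer: 1 2 2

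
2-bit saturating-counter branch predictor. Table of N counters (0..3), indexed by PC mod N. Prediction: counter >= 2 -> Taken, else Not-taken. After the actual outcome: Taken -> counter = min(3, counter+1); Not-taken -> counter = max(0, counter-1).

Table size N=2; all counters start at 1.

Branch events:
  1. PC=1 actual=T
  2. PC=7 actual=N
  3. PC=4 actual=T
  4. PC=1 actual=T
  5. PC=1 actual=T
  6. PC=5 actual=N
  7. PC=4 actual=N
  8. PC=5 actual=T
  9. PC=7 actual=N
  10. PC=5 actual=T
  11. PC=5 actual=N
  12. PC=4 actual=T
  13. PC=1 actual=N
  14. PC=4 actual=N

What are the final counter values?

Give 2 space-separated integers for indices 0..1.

Answer: 1 1

Derivation:
Ev 1: PC=1 idx=1 pred=N actual=T -> ctr[1]=2
Ev 2: PC=7 idx=1 pred=T actual=N -> ctr[1]=1
Ev 3: PC=4 idx=0 pred=N actual=T -> ctr[0]=2
Ev 4: PC=1 idx=1 pred=N actual=T -> ctr[1]=2
Ev 5: PC=1 idx=1 pred=T actual=T -> ctr[1]=3
Ev 6: PC=5 idx=1 pred=T actual=N -> ctr[1]=2
Ev 7: PC=4 idx=0 pred=T actual=N -> ctr[0]=1
Ev 8: PC=5 idx=1 pred=T actual=T -> ctr[1]=3
Ev 9: PC=7 idx=1 pred=T actual=N -> ctr[1]=2
Ev 10: PC=5 idx=1 pred=T actual=T -> ctr[1]=3
Ev 11: PC=5 idx=1 pred=T actual=N -> ctr[1]=2
Ev 12: PC=4 idx=0 pred=N actual=T -> ctr[0]=2
Ev 13: PC=1 idx=1 pred=T actual=N -> ctr[1]=1
Ev 14: PC=4 idx=0 pred=T actual=N -> ctr[0]=1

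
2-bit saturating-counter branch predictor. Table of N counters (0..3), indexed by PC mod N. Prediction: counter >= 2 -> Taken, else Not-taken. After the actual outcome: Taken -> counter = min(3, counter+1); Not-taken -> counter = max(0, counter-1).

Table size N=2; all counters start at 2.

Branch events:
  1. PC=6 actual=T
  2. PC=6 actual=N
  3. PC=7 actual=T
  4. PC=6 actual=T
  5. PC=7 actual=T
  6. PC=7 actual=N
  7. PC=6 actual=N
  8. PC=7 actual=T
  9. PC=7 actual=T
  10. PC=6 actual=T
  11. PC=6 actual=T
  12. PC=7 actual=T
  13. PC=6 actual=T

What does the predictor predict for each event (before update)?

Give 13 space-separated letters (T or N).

Ev 1: PC=6 idx=0 pred=T actual=T -> ctr[0]=3
Ev 2: PC=6 idx=0 pred=T actual=N -> ctr[0]=2
Ev 3: PC=7 idx=1 pred=T actual=T -> ctr[1]=3
Ev 4: PC=6 idx=0 pred=T actual=T -> ctr[0]=3
Ev 5: PC=7 idx=1 pred=T actual=T -> ctr[1]=3
Ev 6: PC=7 idx=1 pred=T actual=N -> ctr[1]=2
Ev 7: PC=6 idx=0 pred=T actual=N -> ctr[0]=2
Ev 8: PC=7 idx=1 pred=T actual=T -> ctr[1]=3
Ev 9: PC=7 idx=1 pred=T actual=T -> ctr[1]=3
Ev 10: PC=6 idx=0 pred=T actual=T -> ctr[0]=3
Ev 11: PC=6 idx=0 pred=T actual=T -> ctr[0]=3
Ev 12: PC=7 idx=1 pred=T actual=T -> ctr[1]=3
Ev 13: PC=6 idx=0 pred=T actual=T -> ctr[0]=3

Answer: T T T T T T T T T T T T T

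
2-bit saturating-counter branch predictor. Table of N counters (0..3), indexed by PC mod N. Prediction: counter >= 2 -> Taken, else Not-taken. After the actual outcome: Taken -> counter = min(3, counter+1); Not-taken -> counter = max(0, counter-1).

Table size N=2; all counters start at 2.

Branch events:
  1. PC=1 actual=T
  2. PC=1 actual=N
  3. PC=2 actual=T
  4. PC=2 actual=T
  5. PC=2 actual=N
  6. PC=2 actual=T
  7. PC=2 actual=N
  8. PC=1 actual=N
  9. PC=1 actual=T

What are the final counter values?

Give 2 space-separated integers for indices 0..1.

Answer: 2 2

Derivation:
Ev 1: PC=1 idx=1 pred=T actual=T -> ctr[1]=3
Ev 2: PC=1 idx=1 pred=T actual=N -> ctr[1]=2
Ev 3: PC=2 idx=0 pred=T actual=T -> ctr[0]=3
Ev 4: PC=2 idx=0 pred=T actual=T -> ctr[0]=3
Ev 5: PC=2 idx=0 pred=T actual=N -> ctr[0]=2
Ev 6: PC=2 idx=0 pred=T actual=T -> ctr[0]=3
Ev 7: PC=2 idx=0 pred=T actual=N -> ctr[0]=2
Ev 8: PC=1 idx=1 pred=T actual=N -> ctr[1]=1
Ev 9: PC=1 idx=1 pred=N actual=T -> ctr[1]=2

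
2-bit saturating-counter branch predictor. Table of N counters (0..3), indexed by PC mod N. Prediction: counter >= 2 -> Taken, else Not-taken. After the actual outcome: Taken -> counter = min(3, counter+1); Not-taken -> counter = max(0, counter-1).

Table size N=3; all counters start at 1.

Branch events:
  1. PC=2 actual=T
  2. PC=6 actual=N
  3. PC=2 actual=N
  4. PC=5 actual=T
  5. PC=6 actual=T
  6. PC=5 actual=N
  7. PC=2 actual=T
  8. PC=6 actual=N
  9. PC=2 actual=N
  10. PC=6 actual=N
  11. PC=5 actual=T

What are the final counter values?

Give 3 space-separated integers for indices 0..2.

Answer: 0 1 2

Derivation:
Ev 1: PC=2 idx=2 pred=N actual=T -> ctr[2]=2
Ev 2: PC=6 idx=0 pred=N actual=N -> ctr[0]=0
Ev 3: PC=2 idx=2 pred=T actual=N -> ctr[2]=1
Ev 4: PC=5 idx=2 pred=N actual=T -> ctr[2]=2
Ev 5: PC=6 idx=0 pred=N actual=T -> ctr[0]=1
Ev 6: PC=5 idx=2 pred=T actual=N -> ctr[2]=1
Ev 7: PC=2 idx=2 pred=N actual=T -> ctr[2]=2
Ev 8: PC=6 idx=0 pred=N actual=N -> ctr[0]=0
Ev 9: PC=2 idx=2 pred=T actual=N -> ctr[2]=1
Ev 10: PC=6 idx=0 pred=N actual=N -> ctr[0]=0
Ev 11: PC=5 idx=2 pred=N actual=T -> ctr[2]=2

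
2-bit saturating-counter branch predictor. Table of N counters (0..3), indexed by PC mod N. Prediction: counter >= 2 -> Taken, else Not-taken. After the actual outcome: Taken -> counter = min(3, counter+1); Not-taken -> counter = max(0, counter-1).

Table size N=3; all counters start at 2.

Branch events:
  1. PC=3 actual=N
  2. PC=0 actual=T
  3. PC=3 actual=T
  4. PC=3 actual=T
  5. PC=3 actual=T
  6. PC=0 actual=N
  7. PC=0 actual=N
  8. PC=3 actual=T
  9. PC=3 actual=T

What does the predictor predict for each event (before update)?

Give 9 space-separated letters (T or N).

Ev 1: PC=3 idx=0 pred=T actual=N -> ctr[0]=1
Ev 2: PC=0 idx=0 pred=N actual=T -> ctr[0]=2
Ev 3: PC=3 idx=0 pred=T actual=T -> ctr[0]=3
Ev 4: PC=3 idx=0 pred=T actual=T -> ctr[0]=3
Ev 5: PC=3 idx=0 pred=T actual=T -> ctr[0]=3
Ev 6: PC=0 idx=0 pred=T actual=N -> ctr[0]=2
Ev 7: PC=0 idx=0 pred=T actual=N -> ctr[0]=1
Ev 8: PC=3 idx=0 pred=N actual=T -> ctr[0]=2
Ev 9: PC=3 idx=0 pred=T actual=T -> ctr[0]=3

Answer: T N T T T T T N T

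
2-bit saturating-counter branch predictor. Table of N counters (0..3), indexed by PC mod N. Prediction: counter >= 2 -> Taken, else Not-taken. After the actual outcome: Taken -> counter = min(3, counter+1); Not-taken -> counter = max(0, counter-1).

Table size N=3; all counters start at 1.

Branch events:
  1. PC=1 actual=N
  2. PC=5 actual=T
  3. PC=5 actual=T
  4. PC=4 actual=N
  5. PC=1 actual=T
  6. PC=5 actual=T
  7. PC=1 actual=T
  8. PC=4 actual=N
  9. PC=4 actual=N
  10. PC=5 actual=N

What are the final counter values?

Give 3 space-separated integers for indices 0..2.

Answer: 1 0 2

Derivation:
Ev 1: PC=1 idx=1 pred=N actual=N -> ctr[1]=0
Ev 2: PC=5 idx=2 pred=N actual=T -> ctr[2]=2
Ev 3: PC=5 idx=2 pred=T actual=T -> ctr[2]=3
Ev 4: PC=4 idx=1 pred=N actual=N -> ctr[1]=0
Ev 5: PC=1 idx=1 pred=N actual=T -> ctr[1]=1
Ev 6: PC=5 idx=2 pred=T actual=T -> ctr[2]=3
Ev 7: PC=1 idx=1 pred=N actual=T -> ctr[1]=2
Ev 8: PC=4 idx=1 pred=T actual=N -> ctr[1]=1
Ev 9: PC=4 idx=1 pred=N actual=N -> ctr[1]=0
Ev 10: PC=5 idx=2 pred=T actual=N -> ctr[2]=2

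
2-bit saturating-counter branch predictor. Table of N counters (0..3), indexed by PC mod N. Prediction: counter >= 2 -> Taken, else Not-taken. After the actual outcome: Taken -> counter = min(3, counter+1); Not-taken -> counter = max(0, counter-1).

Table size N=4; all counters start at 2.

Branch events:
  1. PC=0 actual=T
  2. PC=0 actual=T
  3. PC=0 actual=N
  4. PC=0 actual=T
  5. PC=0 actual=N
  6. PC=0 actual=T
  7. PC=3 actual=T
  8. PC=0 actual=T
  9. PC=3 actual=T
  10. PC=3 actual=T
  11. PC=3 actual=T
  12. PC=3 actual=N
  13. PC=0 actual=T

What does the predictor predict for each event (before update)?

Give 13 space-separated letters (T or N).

Ev 1: PC=0 idx=0 pred=T actual=T -> ctr[0]=3
Ev 2: PC=0 idx=0 pred=T actual=T -> ctr[0]=3
Ev 3: PC=0 idx=0 pred=T actual=N -> ctr[0]=2
Ev 4: PC=0 idx=0 pred=T actual=T -> ctr[0]=3
Ev 5: PC=0 idx=0 pred=T actual=N -> ctr[0]=2
Ev 6: PC=0 idx=0 pred=T actual=T -> ctr[0]=3
Ev 7: PC=3 idx=3 pred=T actual=T -> ctr[3]=3
Ev 8: PC=0 idx=0 pred=T actual=T -> ctr[0]=3
Ev 9: PC=3 idx=3 pred=T actual=T -> ctr[3]=3
Ev 10: PC=3 idx=3 pred=T actual=T -> ctr[3]=3
Ev 11: PC=3 idx=3 pred=T actual=T -> ctr[3]=3
Ev 12: PC=3 idx=3 pred=T actual=N -> ctr[3]=2
Ev 13: PC=0 idx=0 pred=T actual=T -> ctr[0]=3

Answer: T T T T T T T T T T T T T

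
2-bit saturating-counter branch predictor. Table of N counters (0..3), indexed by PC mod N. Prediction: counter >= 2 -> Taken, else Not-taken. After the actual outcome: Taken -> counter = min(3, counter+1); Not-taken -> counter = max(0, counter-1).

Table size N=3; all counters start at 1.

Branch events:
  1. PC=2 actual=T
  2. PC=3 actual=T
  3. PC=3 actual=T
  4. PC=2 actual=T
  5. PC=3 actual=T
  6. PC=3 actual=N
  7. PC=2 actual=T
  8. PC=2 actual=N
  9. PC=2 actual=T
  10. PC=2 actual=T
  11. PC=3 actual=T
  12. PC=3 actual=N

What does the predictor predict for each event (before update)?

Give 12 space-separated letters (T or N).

Answer: N N T T T T T T T T T T

Derivation:
Ev 1: PC=2 idx=2 pred=N actual=T -> ctr[2]=2
Ev 2: PC=3 idx=0 pred=N actual=T -> ctr[0]=2
Ev 3: PC=3 idx=0 pred=T actual=T -> ctr[0]=3
Ev 4: PC=2 idx=2 pred=T actual=T -> ctr[2]=3
Ev 5: PC=3 idx=0 pred=T actual=T -> ctr[0]=3
Ev 6: PC=3 idx=0 pred=T actual=N -> ctr[0]=2
Ev 7: PC=2 idx=2 pred=T actual=T -> ctr[2]=3
Ev 8: PC=2 idx=2 pred=T actual=N -> ctr[2]=2
Ev 9: PC=2 idx=2 pred=T actual=T -> ctr[2]=3
Ev 10: PC=2 idx=2 pred=T actual=T -> ctr[2]=3
Ev 11: PC=3 idx=0 pred=T actual=T -> ctr[0]=3
Ev 12: PC=3 idx=0 pred=T actual=N -> ctr[0]=2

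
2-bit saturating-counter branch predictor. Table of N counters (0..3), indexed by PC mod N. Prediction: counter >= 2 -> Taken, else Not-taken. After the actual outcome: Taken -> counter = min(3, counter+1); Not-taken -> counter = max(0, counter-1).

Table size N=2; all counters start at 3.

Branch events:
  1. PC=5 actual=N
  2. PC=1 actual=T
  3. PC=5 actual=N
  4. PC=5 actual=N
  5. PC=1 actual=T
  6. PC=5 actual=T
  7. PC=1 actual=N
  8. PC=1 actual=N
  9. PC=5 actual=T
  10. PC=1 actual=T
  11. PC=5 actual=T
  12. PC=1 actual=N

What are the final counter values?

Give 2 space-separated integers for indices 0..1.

Ev 1: PC=5 idx=1 pred=T actual=N -> ctr[1]=2
Ev 2: PC=1 idx=1 pred=T actual=T -> ctr[1]=3
Ev 3: PC=5 idx=1 pred=T actual=N -> ctr[1]=2
Ev 4: PC=5 idx=1 pred=T actual=N -> ctr[1]=1
Ev 5: PC=1 idx=1 pred=N actual=T -> ctr[1]=2
Ev 6: PC=5 idx=1 pred=T actual=T -> ctr[1]=3
Ev 7: PC=1 idx=1 pred=T actual=N -> ctr[1]=2
Ev 8: PC=1 idx=1 pred=T actual=N -> ctr[1]=1
Ev 9: PC=5 idx=1 pred=N actual=T -> ctr[1]=2
Ev 10: PC=1 idx=1 pred=T actual=T -> ctr[1]=3
Ev 11: PC=5 idx=1 pred=T actual=T -> ctr[1]=3
Ev 12: PC=1 idx=1 pred=T actual=N -> ctr[1]=2

Answer: 3 2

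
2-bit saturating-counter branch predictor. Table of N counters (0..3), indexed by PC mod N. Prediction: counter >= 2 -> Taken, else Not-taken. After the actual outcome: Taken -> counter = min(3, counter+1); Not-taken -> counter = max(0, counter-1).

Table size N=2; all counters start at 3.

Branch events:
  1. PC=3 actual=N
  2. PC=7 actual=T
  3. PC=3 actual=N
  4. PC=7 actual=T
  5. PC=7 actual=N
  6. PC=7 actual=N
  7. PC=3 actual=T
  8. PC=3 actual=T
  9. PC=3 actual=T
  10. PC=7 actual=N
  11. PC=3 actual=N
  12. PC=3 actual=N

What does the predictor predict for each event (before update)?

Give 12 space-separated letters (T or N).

Ev 1: PC=3 idx=1 pred=T actual=N -> ctr[1]=2
Ev 2: PC=7 idx=1 pred=T actual=T -> ctr[1]=3
Ev 3: PC=3 idx=1 pred=T actual=N -> ctr[1]=2
Ev 4: PC=7 idx=1 pred=T actual=T -> ctr[1]=3
Ev 5: PC=7 idx=1 pred=T actual=N -> ctr[1]=2
Ev 6: PC=7 idx=1 pred=T actual=N -> ctr[1]=1
Ev 7: PC=3 idx=1 pred=N actual=T -> ctr[1]=2
Ev 8: PC=3 idx=1 pred=T actual=T -> ctr[1]=3
Ev 9: PC=3 idx=1 pred=T actual=T -> ctr[1]=3
Ev 10: PC=7 idx=1 pred=T actual=N -> ctr[1]=2
Ev 11: PC=3 idx=1 pred=T actual=N -> ctr[1]=1
Ev 12: PC=3 idx=1 pred=N actual=N -> ctr[1]=0

Answer: T T T T T T N T T T T N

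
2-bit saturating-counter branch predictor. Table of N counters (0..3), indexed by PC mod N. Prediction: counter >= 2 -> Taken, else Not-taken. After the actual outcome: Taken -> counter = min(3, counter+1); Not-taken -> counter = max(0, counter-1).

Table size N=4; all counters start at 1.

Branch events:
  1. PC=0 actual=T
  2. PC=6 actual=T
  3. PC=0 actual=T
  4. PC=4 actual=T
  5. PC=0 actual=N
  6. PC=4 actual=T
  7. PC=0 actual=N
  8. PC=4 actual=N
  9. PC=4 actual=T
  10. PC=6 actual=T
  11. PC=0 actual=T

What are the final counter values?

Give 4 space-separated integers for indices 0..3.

Answer: 3 1 3 1

Derivation:
Ev 1: PC=0 idx=0 pred=N actual=T -> ctr[0]=2
Ev 2: PC=6 idx=2 pred=N actual=T -> ctr[2]=2
Ev 3: PC=0 idx=0 pred=T actual=T -> ctr[0]=3
Ev 4: PC=4 idx=0 pred=T actual=T -> ctr[0]=3
Ev 5: PC=0 idx=0 pred=T actual=N -> ctr[0]=2
Ev 6: PC=4 idx=0 pred=T actual=T -> ctr[0]=3
Ev 7: PC=0 idx=0 pred=T actual=N -> ctr[0]=2
Ev 8: PC=4 idx=0 pred=T actual=N -> ctr[0]=1
Ev 9: PC=4 idx=0 pred=N actual=T -> ctr[0]=2
Ev 10: PC=6 idx=2 pred=T actual=T -> ctr[2]=3
Ev 11: PC=0 idx=0 pred=T actual=T -> ctr[0]=3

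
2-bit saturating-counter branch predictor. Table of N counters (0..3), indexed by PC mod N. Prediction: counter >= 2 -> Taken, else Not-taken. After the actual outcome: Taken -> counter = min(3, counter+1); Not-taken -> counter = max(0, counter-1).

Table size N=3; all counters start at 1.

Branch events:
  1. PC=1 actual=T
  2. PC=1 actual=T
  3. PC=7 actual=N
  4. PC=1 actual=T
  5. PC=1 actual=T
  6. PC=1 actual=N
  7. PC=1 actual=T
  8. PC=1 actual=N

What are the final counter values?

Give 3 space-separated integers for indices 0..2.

Ev 1: PC=1 idx=1 pred=N actual=T -> ctr[1]=2
Ev 2: PC=1 idx=1 pred=T actual=T -> ctr[1]=3
Ev 3: PC=7 idx=1 pred=T actual=N -> ctr[1]=2
Ev 4: PC=1 idx=1 pred=T actual=T -> ctr[1]=3
Ev 5: PC=1 idx=1 pred=T actual=T -> ctr[1]=3
Ev 6: PC=1 idx=1 pred=T actual=N -> ctr[1]=2
Ev 7: PC=1 idx=1 pred=T actual=T -> ctr[1]=3
Ev 8: PC=1 idx=1 pred=T actual=N -> ctr[1]=2

Answer: 1 2 1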